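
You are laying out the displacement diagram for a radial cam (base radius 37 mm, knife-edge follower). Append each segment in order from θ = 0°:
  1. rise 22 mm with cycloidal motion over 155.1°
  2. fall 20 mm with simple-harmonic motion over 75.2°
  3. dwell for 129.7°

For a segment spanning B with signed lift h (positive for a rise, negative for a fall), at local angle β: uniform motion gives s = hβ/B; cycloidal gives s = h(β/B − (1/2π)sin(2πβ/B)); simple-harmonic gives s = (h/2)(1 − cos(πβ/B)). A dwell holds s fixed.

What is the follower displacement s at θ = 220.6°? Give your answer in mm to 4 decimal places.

seg 1 [0°–155.1°] cycloidal, h=22: full span → s += 22 → s = 22.0000
seg 2 [155.1°–230.3°] simple-harmonic, h=-20: θ=220.6° here. β=65.5, B=75.2. -20/2·(1 − cos(π·0.8710)) = -19.1901 → s = 2.8099

2.8099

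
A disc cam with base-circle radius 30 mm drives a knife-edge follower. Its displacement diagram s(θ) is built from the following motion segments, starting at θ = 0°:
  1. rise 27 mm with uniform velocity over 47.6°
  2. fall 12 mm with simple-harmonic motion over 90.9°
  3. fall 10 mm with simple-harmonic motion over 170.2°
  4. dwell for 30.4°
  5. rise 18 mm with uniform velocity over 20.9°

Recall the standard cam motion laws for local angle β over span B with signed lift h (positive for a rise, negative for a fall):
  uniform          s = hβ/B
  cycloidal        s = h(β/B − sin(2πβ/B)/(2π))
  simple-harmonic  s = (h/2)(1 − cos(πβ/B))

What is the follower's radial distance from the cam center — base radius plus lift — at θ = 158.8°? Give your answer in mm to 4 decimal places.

seg 1 [0°–47.6°] uniform, h=27: full span → s += 27 → s = 27.0000
seg 2 [47.6°–138.5°] simple-harmonic, h=-12: full span → s += -12 → s = 15.0000
seg 3 [138.5°–308.7°] simple-harmonic, h=-10: θ=158.8° here. β=20.3, B=170.2. -10/2·(1 − cos(π·0.1193)) = -0.3469 → s = 14.6531
radial distance = base radius + s = 30 + 14.6531 = 44.6531

44.6531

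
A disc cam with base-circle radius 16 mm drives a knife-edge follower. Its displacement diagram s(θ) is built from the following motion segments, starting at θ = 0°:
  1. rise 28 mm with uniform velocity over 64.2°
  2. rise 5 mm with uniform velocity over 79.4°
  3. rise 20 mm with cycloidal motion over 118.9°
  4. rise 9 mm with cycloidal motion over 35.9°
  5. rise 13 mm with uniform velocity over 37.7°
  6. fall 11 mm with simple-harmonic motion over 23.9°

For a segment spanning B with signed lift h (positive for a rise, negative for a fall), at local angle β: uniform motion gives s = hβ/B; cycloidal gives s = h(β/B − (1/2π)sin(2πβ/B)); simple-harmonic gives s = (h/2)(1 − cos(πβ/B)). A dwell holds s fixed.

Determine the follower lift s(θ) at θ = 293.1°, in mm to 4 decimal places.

seg 1 [0°–64.2°] uniform, h=28: full span → s += 28 → s = 28.0000
seg 2 [64.2°–143.6°] uniform, h=5: full span → s += 5 → s = 33.0000
seg 3 [143.6°–262.5°] cycloidal, h=20: full span → s += 20 → s = 53.0000
seg 4 [262.5°–298.4°] cycloidal, h=9: θ=293.1° here. β=30.6, B=35.9. 9·(0.8524 − sin(2π·0.8524)/(2π)) = 8.8175 → s = 61.8175

61.8175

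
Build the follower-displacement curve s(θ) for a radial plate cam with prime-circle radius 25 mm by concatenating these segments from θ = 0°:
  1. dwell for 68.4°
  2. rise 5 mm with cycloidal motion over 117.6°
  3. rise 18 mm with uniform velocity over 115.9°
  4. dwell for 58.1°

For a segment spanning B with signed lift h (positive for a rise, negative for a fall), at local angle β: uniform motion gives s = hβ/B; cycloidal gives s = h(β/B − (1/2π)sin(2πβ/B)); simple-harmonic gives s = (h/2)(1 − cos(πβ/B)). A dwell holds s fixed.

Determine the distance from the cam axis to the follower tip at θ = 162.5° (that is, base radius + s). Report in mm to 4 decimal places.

seg 1 [0°–68.4°] dwell: s stays 0.0000
seg 2 [68.4°–186°] cycloidal, h=5: θ=162.5° here. β=94.1, B=117.6. 5·(0.8002 − sin(2π·0.8002)/(2π)) = 4.7574 → s = 4.7574
radial distance = base radius + s = 25 + 4.7574 = 29.7574

29.7574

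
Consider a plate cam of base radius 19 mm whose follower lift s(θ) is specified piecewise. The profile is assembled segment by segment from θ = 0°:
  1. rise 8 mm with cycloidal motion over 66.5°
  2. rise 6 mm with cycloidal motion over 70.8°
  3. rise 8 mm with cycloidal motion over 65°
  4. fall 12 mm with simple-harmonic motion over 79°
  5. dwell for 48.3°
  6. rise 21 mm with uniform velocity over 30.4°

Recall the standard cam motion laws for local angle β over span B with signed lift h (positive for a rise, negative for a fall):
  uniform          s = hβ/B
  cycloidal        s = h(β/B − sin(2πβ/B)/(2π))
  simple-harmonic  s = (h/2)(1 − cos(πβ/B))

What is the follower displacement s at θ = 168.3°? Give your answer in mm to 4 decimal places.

seg 1 [0°–66.5°] cycloidal, h=8: full span → s += 8 → s = 8.0000
seg 2 [66.5°–137.3°] cycloidal, h=6: full span → s += 6 → s = 14.0000
seg 3 [137.3°–202.3°] cycloidal, h=8: θ=168.3° here. β=31, B=65. 8·(0.4769 − sin(2π·0.4769)/(2π)) = 3.6314 → s = 17.6314

17.6314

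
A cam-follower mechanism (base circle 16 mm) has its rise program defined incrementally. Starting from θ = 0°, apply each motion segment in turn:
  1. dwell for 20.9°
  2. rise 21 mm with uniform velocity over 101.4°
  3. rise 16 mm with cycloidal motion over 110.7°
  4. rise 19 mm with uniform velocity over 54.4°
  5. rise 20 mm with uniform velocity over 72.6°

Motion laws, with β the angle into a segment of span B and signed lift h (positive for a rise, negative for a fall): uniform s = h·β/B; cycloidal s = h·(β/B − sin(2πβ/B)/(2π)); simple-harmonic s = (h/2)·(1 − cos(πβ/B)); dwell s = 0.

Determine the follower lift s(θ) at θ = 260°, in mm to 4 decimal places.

seg 1 [0°–20.9°] dwell: s stays 0.0000
seg 2 [20.9°–122.3°] uniform, h=21: full span → s += 21 → s = 21.0000
seg 3 [122.3°–233°] cycloidal, h=16: full span → s += 16 → s = 37.0000
seg 4 [233°–287.4°] uniform, h=19: θ=260° here. β=27, B=54.4. 19·27/54.4 = 9.4301 → s = 46.4301

46.4301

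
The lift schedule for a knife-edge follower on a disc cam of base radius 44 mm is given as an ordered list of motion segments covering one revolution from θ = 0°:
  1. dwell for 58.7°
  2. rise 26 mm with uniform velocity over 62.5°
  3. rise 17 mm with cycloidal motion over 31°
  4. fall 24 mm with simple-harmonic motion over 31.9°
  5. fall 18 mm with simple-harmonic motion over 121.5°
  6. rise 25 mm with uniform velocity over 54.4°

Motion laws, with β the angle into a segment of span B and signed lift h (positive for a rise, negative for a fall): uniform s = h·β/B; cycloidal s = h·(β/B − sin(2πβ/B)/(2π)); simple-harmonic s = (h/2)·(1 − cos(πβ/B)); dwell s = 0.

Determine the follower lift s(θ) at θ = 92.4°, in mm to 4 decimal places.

seg 1 [0°–58.7°] dwell: s stays 0.0000
seg 2 [58.7°–121.2°] uniform, h=26: θ=92.4° here. β=33.7, B=62.5. 26·33.7/62.5 = 14.0192 → s = 14.0192

14.0192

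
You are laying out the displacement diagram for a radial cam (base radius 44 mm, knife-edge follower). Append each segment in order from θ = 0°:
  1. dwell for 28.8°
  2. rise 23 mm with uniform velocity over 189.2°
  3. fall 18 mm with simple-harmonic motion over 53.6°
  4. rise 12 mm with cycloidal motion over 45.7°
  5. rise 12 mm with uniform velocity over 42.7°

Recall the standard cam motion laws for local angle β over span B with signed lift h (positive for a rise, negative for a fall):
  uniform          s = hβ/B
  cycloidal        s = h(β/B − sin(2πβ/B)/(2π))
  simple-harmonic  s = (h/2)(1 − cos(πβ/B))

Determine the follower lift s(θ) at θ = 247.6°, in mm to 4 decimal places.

seg 1 [0°–28.8°] dwell: s stays 0.0000
seg 2 [28.8°–218°] uniform, h=23: full span → s += 23 → s = 23.0000
seg 3 [218°–271.6°] simple-harmonic, h=-18: θ=247.6° here. β=29.6, B=53.6. -18/2·(1 − cos(π·0.5522)) = -10.4704 → s = 12.5296

12.5296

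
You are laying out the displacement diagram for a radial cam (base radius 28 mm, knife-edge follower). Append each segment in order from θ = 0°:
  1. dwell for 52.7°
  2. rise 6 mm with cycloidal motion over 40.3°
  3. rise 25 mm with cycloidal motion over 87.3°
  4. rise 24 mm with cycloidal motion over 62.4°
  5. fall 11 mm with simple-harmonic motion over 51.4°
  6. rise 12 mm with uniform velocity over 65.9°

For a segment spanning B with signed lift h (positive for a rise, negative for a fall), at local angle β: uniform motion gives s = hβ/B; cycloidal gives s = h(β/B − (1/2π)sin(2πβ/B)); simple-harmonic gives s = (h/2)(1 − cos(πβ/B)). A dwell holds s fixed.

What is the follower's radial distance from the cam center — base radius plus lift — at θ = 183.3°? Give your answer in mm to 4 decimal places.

seg 1 [0°–52.7°] dwell: s stays 0.0000
seg 2 [52.7°–93°] cycloidal, h=6: full span → s += 6 → s = 6.0000
seg 3 [93°–180.3°] cycloidal, h=25: full span → s += 25 → s = 31.0000
seg 4 [180.3°–242.7°] cycloidal, h=24: θ=183.3° here. β=3, B=62.4. 24·(0.0481 − sin(2π·0.0481)/(2π)) = 0.0175 → s = 31.0175
radial distance = base radius + s = 28 + 31.0175 = 59.0175

59.0175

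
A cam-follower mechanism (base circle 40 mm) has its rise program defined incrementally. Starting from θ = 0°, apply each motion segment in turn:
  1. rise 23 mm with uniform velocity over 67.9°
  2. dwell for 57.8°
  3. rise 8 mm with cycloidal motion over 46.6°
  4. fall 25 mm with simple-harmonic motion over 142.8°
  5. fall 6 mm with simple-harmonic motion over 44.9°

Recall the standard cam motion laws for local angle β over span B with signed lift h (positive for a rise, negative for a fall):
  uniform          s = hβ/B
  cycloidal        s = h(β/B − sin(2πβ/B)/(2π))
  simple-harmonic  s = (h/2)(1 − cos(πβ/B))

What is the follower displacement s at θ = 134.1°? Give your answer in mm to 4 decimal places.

seg 1 [0°–67.9°] uniform, h=23: full span → s += 23 → s = 23.0000
seg 2 [67.9°–125.7°] dwell: s stays 23.0000
seg 3 [125.7°–172.3°] cycloidal, h=8: θ=134.1° here. β=8.4, B=46.6. 8·(0.1803 − sin(2π·0.1803)/(2π)) = 0.2891 → s = 23.2891

23.2891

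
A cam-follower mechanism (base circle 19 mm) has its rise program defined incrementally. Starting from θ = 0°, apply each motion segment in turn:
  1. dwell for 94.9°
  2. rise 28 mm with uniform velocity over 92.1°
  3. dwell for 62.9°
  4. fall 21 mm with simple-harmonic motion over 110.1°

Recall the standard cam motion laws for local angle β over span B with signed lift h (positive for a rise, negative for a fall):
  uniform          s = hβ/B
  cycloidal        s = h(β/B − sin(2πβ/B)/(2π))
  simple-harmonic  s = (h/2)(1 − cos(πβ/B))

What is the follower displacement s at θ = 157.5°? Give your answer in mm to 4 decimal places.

seg 1 [0°–94.9°] dwell: s stays 0.0000
seg 2 [94.9°–187°] uniform, h=28: θ=157.5° here. β=62.6, B=92.1. 28·62.6/92.1 = 19.0315 → s = 19.0315

19.0315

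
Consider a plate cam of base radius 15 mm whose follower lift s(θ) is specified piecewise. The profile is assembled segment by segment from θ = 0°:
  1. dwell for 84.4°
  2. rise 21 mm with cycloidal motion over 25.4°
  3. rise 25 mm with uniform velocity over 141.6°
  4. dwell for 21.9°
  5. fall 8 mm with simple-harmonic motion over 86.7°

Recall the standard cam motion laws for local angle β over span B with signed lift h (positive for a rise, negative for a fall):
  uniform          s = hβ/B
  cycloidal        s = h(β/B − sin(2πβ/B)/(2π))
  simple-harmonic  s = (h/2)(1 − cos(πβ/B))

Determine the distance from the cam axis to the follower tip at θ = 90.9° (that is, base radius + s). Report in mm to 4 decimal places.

seg 1 [0°–84.4°] dwell: s stays 0.0000
seg 2 [84.4°–109.8°] cycloidal, h=21: θ=90.9° here. β=6.5, B=25.4. 21·(0.2559 − sin(2π·0.2559)/(2π)) = 2.0341 → s = 2.0341
radial distance = base radius + s = 15 + 2.0341 = 17.0341

17.0341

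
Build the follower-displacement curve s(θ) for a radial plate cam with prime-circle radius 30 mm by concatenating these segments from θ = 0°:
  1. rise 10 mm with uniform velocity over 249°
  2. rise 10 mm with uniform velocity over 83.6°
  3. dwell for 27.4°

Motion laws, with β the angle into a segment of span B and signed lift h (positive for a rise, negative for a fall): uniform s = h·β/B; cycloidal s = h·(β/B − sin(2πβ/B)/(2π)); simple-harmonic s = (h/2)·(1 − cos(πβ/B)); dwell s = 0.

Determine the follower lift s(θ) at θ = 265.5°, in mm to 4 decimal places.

seg 1 [0°–249°] uniform, h=10: full span → s += 10 → s = 10.0000
seg 2 [249°–332.6°] uniform, h=10: θ=265.5° here. β=16.5, B=83.6. 10·16.5/83.6 = 1.9737 → s = 11.9737

11.9737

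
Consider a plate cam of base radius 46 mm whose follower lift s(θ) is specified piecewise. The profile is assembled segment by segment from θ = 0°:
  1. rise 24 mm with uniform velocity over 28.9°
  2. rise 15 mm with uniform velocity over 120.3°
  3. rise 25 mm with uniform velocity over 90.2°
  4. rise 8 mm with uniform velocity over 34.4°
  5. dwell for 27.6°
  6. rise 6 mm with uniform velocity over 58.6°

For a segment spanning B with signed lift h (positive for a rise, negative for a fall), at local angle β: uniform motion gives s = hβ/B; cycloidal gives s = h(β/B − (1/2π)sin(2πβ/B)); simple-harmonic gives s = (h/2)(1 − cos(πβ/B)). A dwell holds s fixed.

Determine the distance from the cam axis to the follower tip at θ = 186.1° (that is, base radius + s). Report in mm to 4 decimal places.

seg 1 [0°–28.9°] uniform, h=24: full span → s += 24 → s = 24.0000
seg 2 [28.9°–149.2°] uniform, h=15: full span → s += 15 → s = 39.0000
seg 3 [149.2°–239.4°] uniform, h=25: θ=186.1° here. β=36.9, B=90.2. 25·36.9/90.2 = 10.2273 → s = 49.2273
radial distance = base radius + s = 46 + 49.2273 = 95.2273

95.2273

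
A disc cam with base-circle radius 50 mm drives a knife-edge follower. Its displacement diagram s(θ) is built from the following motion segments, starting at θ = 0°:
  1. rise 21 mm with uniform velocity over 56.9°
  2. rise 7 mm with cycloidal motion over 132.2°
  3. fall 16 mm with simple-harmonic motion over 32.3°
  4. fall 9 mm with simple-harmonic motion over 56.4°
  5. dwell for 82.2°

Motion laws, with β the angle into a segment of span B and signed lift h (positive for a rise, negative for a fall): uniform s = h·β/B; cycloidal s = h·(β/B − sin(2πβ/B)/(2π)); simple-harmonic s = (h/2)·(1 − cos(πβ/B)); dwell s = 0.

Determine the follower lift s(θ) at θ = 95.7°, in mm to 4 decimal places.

seg 1 [0°–56.9°] uniform, h=21: full span → s += 21 → s = 21.0000
seg 2 [56.9°–189.1°] cycloidal, h=7: θ=95.7° here. β=38.8, B=132.2. 7·(0.2935 − sin(2π·0.2935)/(2π)) = 0.9817 → s = 21.9817

21.9817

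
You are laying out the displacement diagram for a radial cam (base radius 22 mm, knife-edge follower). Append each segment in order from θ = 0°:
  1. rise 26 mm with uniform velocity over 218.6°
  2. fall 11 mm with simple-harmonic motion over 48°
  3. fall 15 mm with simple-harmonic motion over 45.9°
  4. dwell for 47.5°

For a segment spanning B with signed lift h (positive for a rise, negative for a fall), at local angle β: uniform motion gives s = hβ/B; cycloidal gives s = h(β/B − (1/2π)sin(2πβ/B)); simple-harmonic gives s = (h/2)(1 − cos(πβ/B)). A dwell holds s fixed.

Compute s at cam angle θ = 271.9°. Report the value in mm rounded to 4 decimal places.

seg 1 [0°–218.6°] uniform, h=26: full span → s += 26 → s = 26.0000
seg 2 [218.6°–266.6°] simple-harmonic, h=-11: full span → s += -11 → s = 15.0000
seg 3 [266.6°–312.5°] simple-harmonic, h=-15: θ=271.9° here. β=5.3, B=45.9. -15/2·(1 − cos(π·0.1155)) = -0.4881 → s = 14.5119

14.5119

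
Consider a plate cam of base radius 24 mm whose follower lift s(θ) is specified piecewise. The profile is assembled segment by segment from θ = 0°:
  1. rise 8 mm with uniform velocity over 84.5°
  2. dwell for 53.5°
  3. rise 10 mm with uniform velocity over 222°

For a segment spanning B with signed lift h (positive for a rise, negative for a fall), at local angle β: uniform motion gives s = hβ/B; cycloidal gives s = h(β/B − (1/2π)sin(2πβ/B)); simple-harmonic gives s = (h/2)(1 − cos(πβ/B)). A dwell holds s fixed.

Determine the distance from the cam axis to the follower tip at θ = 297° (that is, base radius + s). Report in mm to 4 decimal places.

seg 1 [0°–84.5°] uniform, h=8: full span → s += 8 → s = 8.0000
seg 2 [84.5°–138°] dwell: s stays 8.0000
seg 3 [138°–360°] uniform, h=10: θ=297° here. β=159, B=222. 10·159/222 = 7.1622 → s = 15.1622
radial distance = base radius + s = 24 + 15.1622 = 39.1622

39.1622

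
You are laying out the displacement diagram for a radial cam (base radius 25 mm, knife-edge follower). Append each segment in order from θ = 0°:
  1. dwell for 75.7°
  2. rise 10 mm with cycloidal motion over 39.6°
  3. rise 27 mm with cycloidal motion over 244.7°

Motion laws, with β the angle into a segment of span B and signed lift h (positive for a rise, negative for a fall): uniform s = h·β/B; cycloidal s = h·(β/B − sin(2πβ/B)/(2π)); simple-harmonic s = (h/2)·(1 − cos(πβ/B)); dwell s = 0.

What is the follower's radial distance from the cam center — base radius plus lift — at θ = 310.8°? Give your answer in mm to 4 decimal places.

seg 1 [0°–75.7°] dwell: s stays 0.0000
seg 2 [75.7°–115.3°] cycloidal, h=10: full span → s += 10 → s = 10.0000
seg 3 [115.3°–360°] cycloidal, h=27: θ=310.8° here. β=195.5, B=244.7. 27·(0.7989 − sin(2π·0.7989)/(2π)) = 25.6670 → s = 35.6670
radial distance = base radius + s = 25 + 35.6670 = 60.6670

60.6670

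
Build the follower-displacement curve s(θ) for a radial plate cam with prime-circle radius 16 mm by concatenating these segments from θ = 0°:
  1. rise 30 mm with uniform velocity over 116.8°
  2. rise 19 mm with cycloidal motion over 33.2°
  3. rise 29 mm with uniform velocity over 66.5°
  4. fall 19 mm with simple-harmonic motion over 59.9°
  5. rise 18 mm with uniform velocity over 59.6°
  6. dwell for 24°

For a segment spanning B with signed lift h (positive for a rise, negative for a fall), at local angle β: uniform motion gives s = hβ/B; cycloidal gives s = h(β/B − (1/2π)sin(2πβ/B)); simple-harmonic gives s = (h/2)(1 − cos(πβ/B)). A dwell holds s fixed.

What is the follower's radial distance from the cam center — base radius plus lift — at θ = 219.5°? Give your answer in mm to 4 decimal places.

seg 1 [0°–116.8°] uniform, h=30: full span → s += 30 → s = 30.0000
seg 2 [116.8°–150°] cycloidal, h=19: full span → s += 19 → s = 49.0000
seg 3 [150°–216.5°] uniform, h=29: full span → s += 29 → s = 78.0000
seg 4 [216.5°–276.4°] simple-harmonic, h=-19: θ=219.5° here. β=3, B=59.9. -19/2·(1 − cos(π·0.0501)) = -0.1174 → s = 77.8826
radial distance = base radius + s = 16 + 77.8826 = 93.8826

93.8826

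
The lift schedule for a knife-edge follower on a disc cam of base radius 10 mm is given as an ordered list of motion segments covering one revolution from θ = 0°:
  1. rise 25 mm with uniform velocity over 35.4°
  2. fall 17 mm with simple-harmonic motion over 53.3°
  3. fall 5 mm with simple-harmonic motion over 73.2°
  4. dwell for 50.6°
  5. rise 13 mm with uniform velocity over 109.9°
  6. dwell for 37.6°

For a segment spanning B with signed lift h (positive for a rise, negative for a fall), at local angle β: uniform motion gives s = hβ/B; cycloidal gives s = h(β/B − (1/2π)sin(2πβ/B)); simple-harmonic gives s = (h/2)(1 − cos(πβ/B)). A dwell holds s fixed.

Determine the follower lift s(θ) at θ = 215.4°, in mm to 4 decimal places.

seg 1 [0°–35.4°] uniform, h=25: full span → s += 25 → s = 25.0000
seg 2 [35.4°–88.7°] simple-harmonic, h=-17: full span → s += -17 → s = 8.0000
seg 3 [88.7°–161.9°] simple-harmonic, h=-5: full span → s += -5 → s = 3.0000
seg 4 [161.9°–212.5°] dwell: s stays 3.0000
seg 5 [212.5°–322.4°] uniform, h=13: θ=215.4° here. β=2.9, B=109.9. 13·2.9/109.9 = 0.3430 → s = 3.3430

3.3430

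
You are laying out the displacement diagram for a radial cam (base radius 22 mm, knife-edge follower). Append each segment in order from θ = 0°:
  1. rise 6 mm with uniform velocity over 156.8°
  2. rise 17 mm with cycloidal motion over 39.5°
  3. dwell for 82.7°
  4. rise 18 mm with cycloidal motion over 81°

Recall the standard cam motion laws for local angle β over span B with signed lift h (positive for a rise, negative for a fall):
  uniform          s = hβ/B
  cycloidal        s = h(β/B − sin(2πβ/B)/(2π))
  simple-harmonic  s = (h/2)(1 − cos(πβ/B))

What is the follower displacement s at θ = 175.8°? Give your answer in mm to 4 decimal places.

seg 1 [0°–156.8°] uniform, h=6: full span → s += 6 → s = 6.0000
seg 2 [156.8°–196.3°] cycloidal, h=17: θ=175.8° here. β=19, B=39.5. 17·(0.4810 − sin(2π·0.4810)/(2π)) = 7.8552 → s = 13.8552

13.8552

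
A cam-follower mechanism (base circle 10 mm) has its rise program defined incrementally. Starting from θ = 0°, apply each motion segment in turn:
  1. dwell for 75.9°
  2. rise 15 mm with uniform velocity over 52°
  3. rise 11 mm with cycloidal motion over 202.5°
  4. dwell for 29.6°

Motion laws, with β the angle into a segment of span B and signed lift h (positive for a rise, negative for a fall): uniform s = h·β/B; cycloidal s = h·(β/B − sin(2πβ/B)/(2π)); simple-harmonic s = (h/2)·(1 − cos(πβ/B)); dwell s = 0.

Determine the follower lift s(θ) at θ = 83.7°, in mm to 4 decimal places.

seg 1 [0°–75.9°] dwell: s stays 0.0000
seg 2 [75.9°–127.9°] uniform, h=15: θ=83.7° here. β=7.8, B=52. 15·7.8/52 = 2.2500 → s = 2.2500

2.2500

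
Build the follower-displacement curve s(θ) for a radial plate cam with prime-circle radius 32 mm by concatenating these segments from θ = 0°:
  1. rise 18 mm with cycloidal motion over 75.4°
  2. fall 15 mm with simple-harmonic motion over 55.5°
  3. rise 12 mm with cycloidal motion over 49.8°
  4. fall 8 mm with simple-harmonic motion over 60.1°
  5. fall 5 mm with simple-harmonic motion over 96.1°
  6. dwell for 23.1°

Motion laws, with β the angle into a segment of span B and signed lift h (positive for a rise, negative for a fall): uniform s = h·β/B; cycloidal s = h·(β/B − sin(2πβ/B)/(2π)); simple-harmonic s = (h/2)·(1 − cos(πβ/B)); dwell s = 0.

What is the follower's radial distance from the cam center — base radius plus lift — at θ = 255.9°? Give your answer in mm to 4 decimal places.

seg 1 [0°–75.4°] cycloidal, h=18: full span → s += 18 → s = 18.0000
seg 2 [75.4°–130.9°] simple-harmonic, h=-15: full span → s += -15 → s = 3.0000
seg 3 [130.9°–180.7°] cycloidal, h=12: full span → s += 12 → s = 15.0000
seg 4 [180.7°–240.8°] simple-harmonic, h=-8: full span → s += -8 → s = 7.0000
seg 5 [240.8°–336.9°] simple-harmonic, h=-5: θ=255.9° here. β=15.1, B=96.1. -5/2·(1 − cos(π·0.1571)) = -0.2985 → s = 6.7015
radial distance = base radius + s = 32 + 6.7015 = 38.7015

38.7015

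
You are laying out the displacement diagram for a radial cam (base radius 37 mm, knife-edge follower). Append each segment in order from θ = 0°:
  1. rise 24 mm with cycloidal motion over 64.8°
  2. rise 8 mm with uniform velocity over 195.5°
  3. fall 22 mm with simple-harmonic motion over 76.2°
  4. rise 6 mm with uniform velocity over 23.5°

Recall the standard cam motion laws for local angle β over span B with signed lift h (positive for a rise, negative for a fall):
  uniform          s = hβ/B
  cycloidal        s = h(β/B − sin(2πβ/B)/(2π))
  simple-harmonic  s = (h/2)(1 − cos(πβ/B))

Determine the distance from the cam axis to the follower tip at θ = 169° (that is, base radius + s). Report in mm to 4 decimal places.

seg 1 [0°–64.8°] cycloidal, h=24: full span → s += 24 → s = 24.0000
seg 2 [64.8°–260.3°] uniform, h=8: θ=169° here. β=104.2, B=195.5. 8·104.2/195.5 = 4.2639 → s = 28.2639
radial distance = base radius + s = 37 + 28.2639 = 65.2639

65.2639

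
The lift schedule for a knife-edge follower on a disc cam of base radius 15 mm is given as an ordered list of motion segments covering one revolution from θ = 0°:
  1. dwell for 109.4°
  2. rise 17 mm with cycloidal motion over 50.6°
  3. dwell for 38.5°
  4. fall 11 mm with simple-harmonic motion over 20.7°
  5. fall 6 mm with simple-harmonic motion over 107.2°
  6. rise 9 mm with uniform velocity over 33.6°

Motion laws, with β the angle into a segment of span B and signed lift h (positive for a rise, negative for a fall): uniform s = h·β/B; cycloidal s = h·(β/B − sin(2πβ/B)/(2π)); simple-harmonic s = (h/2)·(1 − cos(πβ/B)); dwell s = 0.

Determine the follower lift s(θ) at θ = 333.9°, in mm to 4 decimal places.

seg 1 [0°–109.4°] dwell: s stays 0.0000
seg 2 [109.4°–160°] cycloidal, h=17: full span → s += 17 → s = 17.0000
seg 3 [160°–198.5°] dwell: s stays 17.0000
seg 4 [198.5°–219.2°] simple-harmonic, h=-11: full span → s += -11 → s = 6.0000
seg 5 [219.2°–326.4°] simple-harmonic, h=-6: full span → s += -6 → s = 0.0000
seg 6 [326.4°–360°] uniform, h=9: θ=333.9° here. β=7.5, B=33.6. 9·7.5/33.6 = 2.0089 → s = 2.0089

2.0089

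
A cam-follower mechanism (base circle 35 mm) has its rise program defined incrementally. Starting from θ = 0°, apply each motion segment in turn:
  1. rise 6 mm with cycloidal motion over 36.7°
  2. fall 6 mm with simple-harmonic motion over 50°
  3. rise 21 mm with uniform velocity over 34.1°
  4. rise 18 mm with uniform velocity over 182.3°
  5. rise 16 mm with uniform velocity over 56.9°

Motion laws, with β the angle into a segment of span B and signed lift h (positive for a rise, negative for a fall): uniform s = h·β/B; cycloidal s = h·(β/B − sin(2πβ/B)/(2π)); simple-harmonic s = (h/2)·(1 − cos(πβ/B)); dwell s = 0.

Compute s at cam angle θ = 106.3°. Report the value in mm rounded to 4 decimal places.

seg 1 [0°–36.7°] cycloidal, h=6: full span → s += 6 → s = 6.0000
seg 2 [36.7°–86.7°] simple-harmonic, h=-6: full span → s += -6 → s = 0.0000
seg 3 [86.7°–120.8°] uniform, h=21: θ=106.3° here. β=19.6, B=34.1. 21·19.6/34.1 = 12.0704 → s = 12.0704

12.0704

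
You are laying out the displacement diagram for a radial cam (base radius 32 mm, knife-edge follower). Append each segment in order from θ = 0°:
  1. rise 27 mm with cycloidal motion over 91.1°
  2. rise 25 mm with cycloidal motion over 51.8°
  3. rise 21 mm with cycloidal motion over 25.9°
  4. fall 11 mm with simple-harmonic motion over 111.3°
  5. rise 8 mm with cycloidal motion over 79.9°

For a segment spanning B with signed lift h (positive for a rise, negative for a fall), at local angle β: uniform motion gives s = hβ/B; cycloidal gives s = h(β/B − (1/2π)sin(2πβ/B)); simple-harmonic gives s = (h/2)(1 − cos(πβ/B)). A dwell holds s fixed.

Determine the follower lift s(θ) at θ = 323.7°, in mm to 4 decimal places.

seg 1 [0°–91.1°] cycloidal, h=27: full span → s += 27 → s = 27.0000
seg 2 [91.1°–142.9°] cycloidal, h=25: full span → s += 25 → s = 52.0000
seg 3 [142.9°–168.8°] cycloidal, h=21: full span → s += 21 → s = 73.0000
seg 4 [168.8°–280.1°] simple-harmonic, h=-11: full span → s += -11 → s = 62.0000
seg 5 [280.1°–360°] cycloidal, h=8: θ=323.7° here. β=43.6, B=79.9. 8·(0.5457 − sin(2π·0.5457)/(2π)) = 4.7259 → s = 66.7259

66.7259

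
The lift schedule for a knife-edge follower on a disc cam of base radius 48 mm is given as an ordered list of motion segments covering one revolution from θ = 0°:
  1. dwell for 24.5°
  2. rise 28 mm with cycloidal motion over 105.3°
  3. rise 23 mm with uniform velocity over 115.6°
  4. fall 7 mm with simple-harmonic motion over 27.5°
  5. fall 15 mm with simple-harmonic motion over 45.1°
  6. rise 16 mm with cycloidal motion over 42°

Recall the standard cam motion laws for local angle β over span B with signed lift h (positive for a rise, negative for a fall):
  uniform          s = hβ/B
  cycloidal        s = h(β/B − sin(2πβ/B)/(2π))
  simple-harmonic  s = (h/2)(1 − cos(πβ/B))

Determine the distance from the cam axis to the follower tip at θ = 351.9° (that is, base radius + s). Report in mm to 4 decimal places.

seg 1 [0°–24.5°] dwell: s stays 0.0000
seg 2 [24.5°–129.8°] cycloidal, h=28: full span → s += 28 → s = 28.0000
seg 3 [129.8°–245.4°] uniform, h=23: full span → s += 23 → s = 51.0000
seg 4 [245.4°–272.9°] simple-harmonic, h=-7: full span → s += -7 → s = 44.0000
seg 5 [272.9°–318°] simple-harmonic, h=-15: full span → s += -15 → s = 29.0000
seg 6 [318°–360°] cycloidal, h=16: θ=351.9° here. β=33.9, B=42. 16·(0.8071 − sin(2π·0.8071)/(2π)) = 15.2984 → s = 44.2984
radial distance = base radius + s = 48 + 44.2984 = 92.2984

92.2984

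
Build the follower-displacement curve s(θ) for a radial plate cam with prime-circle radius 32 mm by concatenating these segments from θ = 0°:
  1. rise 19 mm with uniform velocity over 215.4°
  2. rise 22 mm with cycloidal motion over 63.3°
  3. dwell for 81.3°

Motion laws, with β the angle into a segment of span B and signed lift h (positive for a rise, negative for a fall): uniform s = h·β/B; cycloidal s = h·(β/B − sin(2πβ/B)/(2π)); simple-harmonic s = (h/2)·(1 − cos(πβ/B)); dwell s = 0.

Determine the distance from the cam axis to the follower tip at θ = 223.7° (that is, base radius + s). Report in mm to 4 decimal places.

seg 1 [0°–215.4°] uniform, h=19: full span → s += 19 → s = 19.0000
seg 2 [215.4°–278.7°] cycloidal, h=22: θ=223.7° here. β=8.3, B=63.3. 22·(0.1311 − sin(2π·0.1311)/(2π)) = 0.3154 → s = 19.3154
radial distance = base radius + s = 32 + 19.3154 = 51.3154

51.3154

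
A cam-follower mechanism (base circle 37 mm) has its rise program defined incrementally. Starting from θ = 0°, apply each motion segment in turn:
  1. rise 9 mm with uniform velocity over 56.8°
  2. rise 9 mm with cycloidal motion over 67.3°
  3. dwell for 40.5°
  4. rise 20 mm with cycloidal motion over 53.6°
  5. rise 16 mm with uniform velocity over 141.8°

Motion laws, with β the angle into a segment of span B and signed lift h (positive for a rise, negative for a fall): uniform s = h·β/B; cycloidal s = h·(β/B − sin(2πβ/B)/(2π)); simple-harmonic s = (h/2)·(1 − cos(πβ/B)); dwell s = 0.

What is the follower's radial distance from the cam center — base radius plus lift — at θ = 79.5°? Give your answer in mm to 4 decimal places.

seg 1 [0°–56.8°] uniform, h=9: full span → s += 9 → s = 9.0000
seg 2 [56.8°–124.1°] cycloidal, h=9: θ=79.5° here. β=22.7, B=67.3. 9·(0.3373 − sin(2π·0.3373)/(2π)) = 1.8134 → s = 10.8134
radial distance = base radius + s = 37 + 10.8134 = 47.8134

47.8134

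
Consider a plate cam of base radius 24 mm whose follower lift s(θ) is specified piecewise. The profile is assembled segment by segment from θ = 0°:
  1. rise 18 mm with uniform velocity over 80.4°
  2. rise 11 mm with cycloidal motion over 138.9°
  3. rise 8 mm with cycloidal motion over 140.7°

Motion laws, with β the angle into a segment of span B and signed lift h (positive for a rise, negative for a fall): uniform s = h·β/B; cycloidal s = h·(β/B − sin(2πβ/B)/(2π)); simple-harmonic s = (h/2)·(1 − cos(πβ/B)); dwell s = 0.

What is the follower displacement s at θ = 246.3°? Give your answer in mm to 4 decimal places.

seg 1 [0°–80.4°] uniform, h=18: full span → s += 18 → s = 18.0000
seg 2 [80.4°–219.3°] cycloidal, h=11: full span → s += 11 → s = 29.0000
seg 3 [219.3°–360°] cycloidal, h=8: θ=246.3° here. β=27, B=140.7. 8·(0.1919 − sin(2π·0.1919)/(2π)) = 0.3458 → s = 29.3458

29.3458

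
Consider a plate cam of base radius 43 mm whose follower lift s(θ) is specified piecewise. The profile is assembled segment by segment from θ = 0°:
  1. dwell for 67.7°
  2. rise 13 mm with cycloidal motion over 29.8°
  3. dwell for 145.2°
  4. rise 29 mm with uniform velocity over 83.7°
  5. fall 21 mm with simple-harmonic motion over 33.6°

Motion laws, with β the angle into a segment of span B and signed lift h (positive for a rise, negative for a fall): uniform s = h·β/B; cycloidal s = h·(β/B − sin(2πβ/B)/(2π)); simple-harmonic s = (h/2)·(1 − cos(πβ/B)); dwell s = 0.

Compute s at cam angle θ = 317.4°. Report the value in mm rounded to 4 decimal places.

seg 1 [0°–67.7°] dwell: s stays 0.0000
seg 2 [67.7°–97.5°] cycloidal, h=13: full span → s += 13 → s = 13.0000
seg 3 [97.5°–242.7°] dwell: s stays 13.0000
seg 4 [242.7°–326.4°] uniform, h=29: θ=317.4° here. β=74.7, B=83.7. 29·74.7/83.7 = 25.8817 → s = 38.8817

38.8817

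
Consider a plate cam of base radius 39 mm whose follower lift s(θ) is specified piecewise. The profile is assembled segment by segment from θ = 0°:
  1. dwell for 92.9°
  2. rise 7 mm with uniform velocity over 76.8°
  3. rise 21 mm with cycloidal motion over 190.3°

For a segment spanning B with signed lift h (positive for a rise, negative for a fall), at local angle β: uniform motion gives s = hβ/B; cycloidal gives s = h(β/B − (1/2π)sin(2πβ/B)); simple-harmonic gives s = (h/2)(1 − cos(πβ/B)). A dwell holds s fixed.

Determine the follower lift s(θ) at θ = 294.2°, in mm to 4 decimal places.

seg 1 [0°–92.9°] dwell: s stays 0.0000
seg 2 [92.9°–169.7°] uniform, h=7: full span → s += 7 → s = 7.0000
seg 3 [169.7°–360°] cycloidal, h=21: θ=294.2° here. β=124.5, B=190.3. 21·(0.6542 − sin(2π·0.6542)/(2π)) = 16.4940 → s = 23.4940

23.4940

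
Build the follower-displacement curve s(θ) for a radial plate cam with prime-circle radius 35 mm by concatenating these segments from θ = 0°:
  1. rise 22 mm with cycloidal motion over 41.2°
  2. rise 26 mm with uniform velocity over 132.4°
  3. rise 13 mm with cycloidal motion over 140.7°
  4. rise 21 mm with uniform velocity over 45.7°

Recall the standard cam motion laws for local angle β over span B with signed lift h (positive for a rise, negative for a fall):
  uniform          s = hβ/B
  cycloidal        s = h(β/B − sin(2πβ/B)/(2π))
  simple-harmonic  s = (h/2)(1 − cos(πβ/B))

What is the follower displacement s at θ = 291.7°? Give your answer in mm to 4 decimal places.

seg 1 [0°–41.2°] cycloidal, h=22: full span → s += 22 → s = 22.0000
seg 2 [41.2°–173.6°] uniform, h=26: full span → s += 26 → s = 48.0000
seg 3 [173.6°–314.3°] cycloidal, h=13: θ=291.7° here. β=118.1, B=140.7. 13·(0.8394 − sin(2π·0.8394)/(2π)) = 12.6631 → s = 60.6631

60.6631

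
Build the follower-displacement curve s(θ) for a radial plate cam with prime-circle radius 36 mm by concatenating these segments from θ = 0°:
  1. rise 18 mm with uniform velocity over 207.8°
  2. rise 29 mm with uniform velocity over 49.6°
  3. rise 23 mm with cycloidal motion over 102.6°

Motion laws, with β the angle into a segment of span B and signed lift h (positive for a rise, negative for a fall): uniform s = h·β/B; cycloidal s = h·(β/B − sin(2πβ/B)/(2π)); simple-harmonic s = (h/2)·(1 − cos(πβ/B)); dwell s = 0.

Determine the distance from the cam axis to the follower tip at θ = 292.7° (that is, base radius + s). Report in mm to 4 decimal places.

seg 1 [0°–207.8°] uniform, h=18: full span → s += 18 → s = 18.0000
seg 2 [207.8°–257.4°] uniform, h=29: full span → s += 29 → s = 47.0000
seg 3 [257.4°–360°] cycloidal, h=23: θ=292.7° here. β=35.3, B=102.6. 23·(0.3441 − sin(2π·0.3441)/(2π)) = 4.8735 → s = 51.8735
radial distance = base radius + s = 36 + 51.8735 = 87.8735

87.8735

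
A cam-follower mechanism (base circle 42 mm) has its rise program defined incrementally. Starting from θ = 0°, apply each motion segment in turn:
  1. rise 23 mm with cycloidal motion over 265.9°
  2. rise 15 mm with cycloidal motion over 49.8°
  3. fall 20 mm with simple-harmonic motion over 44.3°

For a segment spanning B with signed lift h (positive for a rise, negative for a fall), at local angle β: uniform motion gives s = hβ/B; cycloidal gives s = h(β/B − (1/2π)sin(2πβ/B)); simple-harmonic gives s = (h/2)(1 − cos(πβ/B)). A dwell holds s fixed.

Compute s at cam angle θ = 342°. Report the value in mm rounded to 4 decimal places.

seg 1 [0°–265.9°] cycloidal, h=23: full span → s += 23 → s = 23.0000
seg 2 [265.9°–315.7°] cycloidal, h=15: full span → s += 15 → s = 38.0000
seg 3 [315.7°–360°] simple-harmonic, h=-20: θ=342° here. β=26.3, B=44.3. -20/2·(1 − cos(π·0.5937)) = -12.9007 → s = 25.0993

25.0993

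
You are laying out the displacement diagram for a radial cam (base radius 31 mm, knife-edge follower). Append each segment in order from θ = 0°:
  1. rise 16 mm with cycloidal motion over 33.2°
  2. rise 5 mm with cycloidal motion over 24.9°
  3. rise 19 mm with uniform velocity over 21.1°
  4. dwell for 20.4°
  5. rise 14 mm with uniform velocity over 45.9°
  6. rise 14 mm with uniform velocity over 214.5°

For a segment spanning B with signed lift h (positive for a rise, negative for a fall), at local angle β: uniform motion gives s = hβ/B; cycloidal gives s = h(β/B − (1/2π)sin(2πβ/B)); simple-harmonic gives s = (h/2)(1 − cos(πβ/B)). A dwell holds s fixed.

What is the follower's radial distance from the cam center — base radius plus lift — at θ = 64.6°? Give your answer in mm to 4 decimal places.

seg 1 [0°–33.2°] cycloidal, h=16: full span → s += 16 → s = 16.0000
seg 2 [33.2°–58.1°] cycloidal, h=5: full span → s += 5 → s = 21.0000
seg 3 [58.1°–79.2°] uniform, h=19: θ=64.6° here. β=6.5, B=21.1. 19·6.5/21.1 = 5.8531 → s = 26.8531
radial distance = base radius + s = 31 + 26.8531 = 57.8531

57.8531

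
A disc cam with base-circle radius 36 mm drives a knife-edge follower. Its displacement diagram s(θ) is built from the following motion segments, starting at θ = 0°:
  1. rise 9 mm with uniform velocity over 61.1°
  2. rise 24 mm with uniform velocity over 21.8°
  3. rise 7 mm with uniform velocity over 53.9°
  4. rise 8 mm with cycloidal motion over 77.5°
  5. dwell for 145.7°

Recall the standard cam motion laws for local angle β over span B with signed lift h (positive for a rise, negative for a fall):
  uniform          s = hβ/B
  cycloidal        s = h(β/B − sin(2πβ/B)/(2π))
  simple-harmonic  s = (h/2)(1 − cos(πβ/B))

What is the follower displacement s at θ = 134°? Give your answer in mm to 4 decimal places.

seg 1 [0°–61.1°] uniform, h=9: full span → s += 9 → s = 9.0000
seg 2 [61.1°–82.9°] uniform, h=24: full span → s += 24 → s = 33.0000
seg 3 [82.9°–136.8°] uniform, h=7: θ=134° here. β=51.1, B=53.9. 7·51.1/53.9 = 6.6364 → s = 39.6364

39.6364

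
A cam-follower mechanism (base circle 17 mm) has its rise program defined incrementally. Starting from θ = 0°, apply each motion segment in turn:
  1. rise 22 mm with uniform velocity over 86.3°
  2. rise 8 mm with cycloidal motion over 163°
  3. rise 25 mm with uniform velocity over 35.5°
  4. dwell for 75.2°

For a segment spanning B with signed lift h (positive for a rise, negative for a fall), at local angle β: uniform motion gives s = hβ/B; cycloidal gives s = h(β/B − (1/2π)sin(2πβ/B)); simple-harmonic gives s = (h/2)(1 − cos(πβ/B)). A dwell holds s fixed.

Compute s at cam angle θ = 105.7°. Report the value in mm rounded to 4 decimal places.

seg 1 [0°–86.3°] uniform, h=22: full span → s += 22 → s = 22.0000
seg 2 [86.3°–249.3°] cycloidal, h=8: θ=105.7° here. β=19.4, B=163. 8·(0.1190 − sin(2π·0.1190)/(2π)) = 0.0863 → s = 22.0863

22.0863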